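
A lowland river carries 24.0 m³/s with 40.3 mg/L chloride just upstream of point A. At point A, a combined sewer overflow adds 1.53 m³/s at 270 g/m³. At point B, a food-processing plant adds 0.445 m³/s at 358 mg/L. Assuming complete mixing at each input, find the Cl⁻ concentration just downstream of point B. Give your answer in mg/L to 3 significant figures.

After input A: C = (24·40.3 + 1.53·270) / 25.53 = 54.07 mg/L.
After input B: C = (25.53·54.07 + 0.445·358) / 25.98 = 59.27 mg/L.

59.3 mg/L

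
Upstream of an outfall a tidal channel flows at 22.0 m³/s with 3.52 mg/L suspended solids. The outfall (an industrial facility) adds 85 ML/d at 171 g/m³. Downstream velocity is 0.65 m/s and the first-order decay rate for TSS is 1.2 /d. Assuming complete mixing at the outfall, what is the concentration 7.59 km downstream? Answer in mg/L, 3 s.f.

9.09 mg/L

85 ML/d = 0.9838 m³/s.
After complete mixing, C₀ = (0.9838·171 + 22·3.52) / 22.98 = 10.69 mg/L.
Travel time t = 7590 m / 0.65 m/s = 1.168e+04 s = 0.1351 d.
C = 10.69·exp(−1.2·0.1351) = 10.69·0.8503 = 9.089 mg/L.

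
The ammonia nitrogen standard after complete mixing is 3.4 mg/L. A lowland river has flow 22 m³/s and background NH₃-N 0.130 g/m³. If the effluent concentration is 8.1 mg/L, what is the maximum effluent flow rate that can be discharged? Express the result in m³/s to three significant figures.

Mass balance at complete mixing: C_std·(Q_w + Q_r) = Q_w·C_e + Q_r·C_b.
Rearranging, Q_w = Q_r·(C_std − C_b)/(C_e − C_std) = 22·(3.4 − 0.13) / (8.1 − 3.4) = 15.31 m³/s.

15.3 m³/s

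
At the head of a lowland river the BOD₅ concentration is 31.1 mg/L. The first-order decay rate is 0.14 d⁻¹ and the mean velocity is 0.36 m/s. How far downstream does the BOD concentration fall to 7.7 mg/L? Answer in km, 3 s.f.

From C = C₀·e^(−kt), t = ln(C₀/C)/k = ln(31.1/7.7)/0.14 = 1.396/0.14 = 9.971 d.
Distance = v·t = 0.36 m/s × 8.615e+05 s = 3.101e+05 m = 310.1 km.

310 km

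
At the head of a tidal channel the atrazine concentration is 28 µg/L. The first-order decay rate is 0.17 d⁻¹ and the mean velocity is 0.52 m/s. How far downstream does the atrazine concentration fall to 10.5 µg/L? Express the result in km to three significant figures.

From C = C₀·e^(−kt), t = ln(C₀/C)/k = ln(28/10.5)/0.17 = 0.9808/0.17 = 5.77 d.
Distance = v·t = 0.52 m/s × 4.985e+05 s = 2.592e+05 m = 259.2 km.

259 km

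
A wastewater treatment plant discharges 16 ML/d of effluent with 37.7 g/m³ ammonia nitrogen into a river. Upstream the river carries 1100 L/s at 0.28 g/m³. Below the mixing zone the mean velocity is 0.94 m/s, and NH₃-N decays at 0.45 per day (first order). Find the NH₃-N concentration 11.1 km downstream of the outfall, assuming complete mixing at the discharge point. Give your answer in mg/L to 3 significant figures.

5.33 mg/L

16 ML/d = 0.1852 m³/s.
1100 L/s = 1.1 m³/s.
After complete mixing, C₀ = (0.1852·37.7 + 1.1·0.28) / 1.285 = 5.672 mg/L.
Travel time t = 1.11e+04 m / 0.94 m/s = 1.181e+04 s = 0.1367 d.
C = 5.672·exp(−0.45·0.1367) = 5.672·0.9404 = 5.334 mg/L.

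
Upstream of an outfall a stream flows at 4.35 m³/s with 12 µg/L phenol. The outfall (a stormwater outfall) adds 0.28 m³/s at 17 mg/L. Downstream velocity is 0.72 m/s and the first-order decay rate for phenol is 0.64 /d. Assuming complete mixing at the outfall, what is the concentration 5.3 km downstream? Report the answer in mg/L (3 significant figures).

0.984 mg/L

12 µg/L = 0.012 mg/L.
After complete mixing, C₀ = (0.28·17 + 4.35·0.012) / 4.63 = 1.039 mg/L.
Travel time t = 5300 m / 0.72 m/s = 7361 s = 0.0852 d.
C = 1.039·exp(−0.64·0.0852) = 1.039·0.9469 = 0.9842 mg/L.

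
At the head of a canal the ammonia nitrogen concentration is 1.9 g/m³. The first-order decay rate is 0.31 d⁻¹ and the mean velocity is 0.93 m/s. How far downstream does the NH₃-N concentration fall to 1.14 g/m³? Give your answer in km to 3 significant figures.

From C = C₀·e^(−kt), t = ln(C₀/C)/k = ln(1.9/1.14)/0.31 = 0.5108/0.31 = 1.648 d.
Distance = v·t = 0.93 m/s × 1.424e+05 s = 1.324e+05 m = 132.4 km.

132 km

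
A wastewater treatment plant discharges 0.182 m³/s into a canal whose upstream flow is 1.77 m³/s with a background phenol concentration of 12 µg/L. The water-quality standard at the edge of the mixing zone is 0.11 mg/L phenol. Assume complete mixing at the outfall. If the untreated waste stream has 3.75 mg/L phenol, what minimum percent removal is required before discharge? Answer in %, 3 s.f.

12 µg/L = 0.012 mg/L.
Mass balance: 0.11·1.952 = 0.182·Cₑ + 1.77·0.012.
Cₑ = (0.2147 − 0.02124) / 0.182 = 1.063 mg/L.
Required removal = 1 − 1.063/3.75 = 71.65 %.

71.7 %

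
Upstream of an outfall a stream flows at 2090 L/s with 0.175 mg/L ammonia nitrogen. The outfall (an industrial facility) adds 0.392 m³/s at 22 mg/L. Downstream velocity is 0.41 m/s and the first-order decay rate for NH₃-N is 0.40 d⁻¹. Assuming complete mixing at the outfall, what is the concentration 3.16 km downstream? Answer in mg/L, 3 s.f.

3.50 mg/L

2090 L/s = 2.09 m³/s.
After complete mixing, C₀ = (0.392·22 + 2.09·0.175) / 2.482 = 3.622 mg/L.
Travel time t = 3160 m / 0.41 m/s = 7707 s = 0.08921 d.
C = 3.622·exp(−0.40·0.08921) = 3.622·0.9649 = 3.495 mg/L.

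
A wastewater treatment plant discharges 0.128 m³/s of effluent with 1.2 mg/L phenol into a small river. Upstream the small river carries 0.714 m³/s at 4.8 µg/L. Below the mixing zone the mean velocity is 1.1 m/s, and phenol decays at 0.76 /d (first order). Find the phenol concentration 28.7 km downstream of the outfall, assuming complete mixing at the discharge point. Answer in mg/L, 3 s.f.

4.8 µg/L = 0.0048 mg/L.
After complete mixing, C₀ = (0.128·1.2 + 0.714·0.0048) / 0.842 = 0.1865 mg/L.
Travel time t = 2.87e+04 m / 1.1 m/s = 2.609e+04 s = 0.302 d.
C = 0.1865·exp(−0.76·0.302) = 0.1865·0.7949 = 0.1482 mg/L.

0.148 mg/L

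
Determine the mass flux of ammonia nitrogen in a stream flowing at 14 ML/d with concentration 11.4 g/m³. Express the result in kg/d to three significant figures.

160 kg/d

14 ML/d = 0.162 m³/s.
Mass flux = Q·C = 0.162 m³/s × 11.4 g/m³ = 1.847 g/s.
= 1.847 g/s × 86.4 = 159.6 kg/d.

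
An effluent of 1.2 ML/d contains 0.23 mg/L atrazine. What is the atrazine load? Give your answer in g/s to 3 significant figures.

0.00319 g/s

1.2 ML/d = 0.01389 m³/s.
Mass flux = Q·C = 0.01389 m³/s × 0.23 g/m³ = 0.003194 g/s.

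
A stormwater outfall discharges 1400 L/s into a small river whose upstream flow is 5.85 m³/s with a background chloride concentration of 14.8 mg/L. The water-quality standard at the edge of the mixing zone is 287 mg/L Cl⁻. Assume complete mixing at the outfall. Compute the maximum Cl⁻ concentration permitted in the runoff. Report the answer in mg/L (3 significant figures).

1400 L/s = 1.4 m³/s.
Mass balance: 287·7.25 = 1.4·Cₑ + 5.85·14.8.
Cₑ = (2081 − 86.58) / 1.4 = 1424 mg/L.

1420 mg/L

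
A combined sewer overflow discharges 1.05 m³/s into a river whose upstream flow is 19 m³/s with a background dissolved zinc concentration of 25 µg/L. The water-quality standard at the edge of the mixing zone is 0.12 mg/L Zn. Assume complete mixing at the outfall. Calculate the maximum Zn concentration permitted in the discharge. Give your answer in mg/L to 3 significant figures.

1.84 mg/L

25 µg/L = 0.025 mg/L.
Mass balance: 0.12·20.05 = 1.05·Cₑ + 19·0.025.
Cₑ = (2.406 − 0.475) / 1.05 = 1.839 mg/L.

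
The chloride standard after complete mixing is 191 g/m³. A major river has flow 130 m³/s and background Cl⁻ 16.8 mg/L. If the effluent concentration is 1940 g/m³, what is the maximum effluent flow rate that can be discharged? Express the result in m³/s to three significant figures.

12.9 m³/s

Mass balance at complete mixing: C_std·(Q_w + Q_r) = Q_w·C_e + Q_r·C_b.
Rearranging, Q_w = Q_r·(C_std − C_b)/(C_e − C_std) = 130·(191 − 16.8) / (1940 − 191) = 12.95 m³/s.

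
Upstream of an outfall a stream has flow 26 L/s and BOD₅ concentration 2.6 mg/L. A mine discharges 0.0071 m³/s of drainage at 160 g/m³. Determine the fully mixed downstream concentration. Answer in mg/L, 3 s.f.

26 L/s = 0.026 m³/s.
Conservation of mass across the mixing zone: C = (0.0071·160 + 0.026·2.6) / (0.0071 + 0.026) = 1.204/0.0331 = 36.36 mg/L.

36.4 mg/L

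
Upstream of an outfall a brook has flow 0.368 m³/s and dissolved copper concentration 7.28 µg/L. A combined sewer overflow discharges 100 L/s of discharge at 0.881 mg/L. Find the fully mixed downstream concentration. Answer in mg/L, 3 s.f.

100 L/s = 0.1 m³/s.
7.28 µg/L = 0.00728 mg/L.
Conservation of mass across the mixing zone: C = (0.1·0.881 + 0.368·0.00728) / (0.1 + 0.368) = 0.09078/0.468 = 0.194 mg/L.

0.194 mg/L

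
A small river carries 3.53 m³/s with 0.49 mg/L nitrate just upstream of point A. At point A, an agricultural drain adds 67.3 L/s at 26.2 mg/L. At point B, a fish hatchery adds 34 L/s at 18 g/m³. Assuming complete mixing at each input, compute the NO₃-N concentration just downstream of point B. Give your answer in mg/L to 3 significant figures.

67.3 L/s = 0.0673 m³/s.
After input A: C = (3.53·0.49 + 0.0673·26.2) / 3.597 = 0.971 mg/L.
34 L/s = 0.034 m³/s.
After input B: C = (3.597·0.971 + 0.034·18) / 3.631 = 1.13 mg/L.

1.13 mg/L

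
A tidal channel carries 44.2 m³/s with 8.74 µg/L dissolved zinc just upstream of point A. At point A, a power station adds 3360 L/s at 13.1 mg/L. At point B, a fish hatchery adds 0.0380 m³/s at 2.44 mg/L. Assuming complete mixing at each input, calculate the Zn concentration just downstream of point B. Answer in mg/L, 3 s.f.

8.74 µg/L = 0.00874 mg/L.
3360 L/s = 3.36 m³/s.
After input A: C = (44.2·0.00874 + 3.36·13.1) / 47.56 = 0.9336 mg/L.
After input B: C = (47.56·0.9336 + 0.038·2.44) / 47.6 = 0.9348 mg/L.

0.935 mg/L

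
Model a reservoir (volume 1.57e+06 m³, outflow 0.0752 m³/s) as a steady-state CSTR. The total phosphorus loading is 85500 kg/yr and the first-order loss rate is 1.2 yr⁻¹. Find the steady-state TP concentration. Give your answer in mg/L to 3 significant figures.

20.1 mg/L

Outflow Q = 0.0752 m³/s × 3.156e+07 s/yr = 2.373e+06 m³/yr.
Steady-state CSTR mass balance: W = Q·C + k·V·C, so C = W/(Q + kV).
Q + kV = 2.373e+06 + 1.2·1.57e+06 = 4.257e+06 m³/yr.
C = 85500/4.257e+06 = 0.02008 kg/m³ = 20.08 mg/L.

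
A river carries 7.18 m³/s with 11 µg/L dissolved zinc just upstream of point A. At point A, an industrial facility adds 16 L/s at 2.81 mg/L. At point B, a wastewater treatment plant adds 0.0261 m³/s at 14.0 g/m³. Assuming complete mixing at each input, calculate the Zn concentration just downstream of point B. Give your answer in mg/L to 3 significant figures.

11 µg/L = 0.011 mg/L.
16 L/s = 0.016 m³/s.
After input A: C = (7.18·0.011 + 0.016·2.81) / 7.196 = 0.01722 mg/L.
After input B: C = (7.196·0.01722 + 0.0261·14) / 7.222 = 0.06776 mg/L.

0.0678 mg/L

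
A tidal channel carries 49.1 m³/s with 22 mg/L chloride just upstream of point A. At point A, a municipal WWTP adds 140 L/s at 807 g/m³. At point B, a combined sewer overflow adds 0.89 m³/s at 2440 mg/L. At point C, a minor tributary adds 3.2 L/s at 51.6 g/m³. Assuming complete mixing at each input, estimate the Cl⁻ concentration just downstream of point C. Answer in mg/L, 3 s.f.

67.1 mg/L

140 L/s = 0.14 m³/s.
After input A: C = (49.1·22 + 0.14·807) / 49.24 = 24.23 mg/L.
After input B: C = (49.24·24.23 + 0.89·2440) / 50.13 = 67.12 mg/L.
3.2 L/s = 0.0032 m³/s.
After input C: C = (50.13·67.12 + 0.0032·51.6) / 50.13 = 67.12 mg/L.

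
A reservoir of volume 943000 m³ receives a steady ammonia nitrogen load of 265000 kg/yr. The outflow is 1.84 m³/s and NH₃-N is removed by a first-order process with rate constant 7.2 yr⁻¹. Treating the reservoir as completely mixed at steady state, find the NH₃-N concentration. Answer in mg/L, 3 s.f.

Outflow Q = 1.84 m³/s × 3.156e+07 s/yr = 5.807e+07 m³/yr.
Steady-state CSTR mass balance: W = Q·C + k·V·C, so C = W/(Q + kV).
Q + kV = 5.807e+07 + 7.2·943000 = 6.486e+07 m³/yr.
C = 265000/6.486e+07 = 0.004086 kg/m³ = 4.086 mg/L.

4.09 mg/L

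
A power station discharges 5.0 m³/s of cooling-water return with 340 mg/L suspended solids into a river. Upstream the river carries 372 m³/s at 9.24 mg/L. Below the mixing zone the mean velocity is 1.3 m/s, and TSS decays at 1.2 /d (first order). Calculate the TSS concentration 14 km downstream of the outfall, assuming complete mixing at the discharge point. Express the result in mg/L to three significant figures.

11.7 mg/L

After complete mixing, C₀ = (5·340 + 372·9.24) / 377 = 13.63 mg/L.
Travel time t = 1.4e+04 m / 1.3 m/s = 1.077e+04 s = 0.1246 d.
C = 13.63·exp(−1.2·0.1246) = 13.63·0.8611 = 11.73 mg/L.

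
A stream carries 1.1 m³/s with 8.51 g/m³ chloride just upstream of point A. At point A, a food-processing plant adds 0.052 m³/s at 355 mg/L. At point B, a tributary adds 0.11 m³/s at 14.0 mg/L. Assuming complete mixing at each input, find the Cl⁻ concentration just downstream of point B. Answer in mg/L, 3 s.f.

23.3 mg/L

After input A: C = (1.1·8.51 + 0.052·355) / 1.152 = 24.15 mg/L.
After input B: C = (1.152·24.15 + 0.11·14) / 1.262 = 23.27 mg/L.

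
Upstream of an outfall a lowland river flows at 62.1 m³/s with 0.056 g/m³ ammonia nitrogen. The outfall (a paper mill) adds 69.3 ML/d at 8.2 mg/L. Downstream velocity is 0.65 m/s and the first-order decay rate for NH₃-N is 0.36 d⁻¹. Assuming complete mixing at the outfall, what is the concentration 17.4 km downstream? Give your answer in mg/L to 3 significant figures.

0.143 mg/L

69.3 ML/d = 0.8021 m³/s.
After complete mixing, C₀ = (0.8021·8.2 + 62.1·0.056) / 62.9 = 0.1598 mg/L.
Travel time t = 1.74e+04 m / 0.65 m/s = 2.677e+04 s = 0.3098 d.
C = 0.1598·exp(−0.36·0.3098) = 0.1598·0.8945 = 0.143 mg/L.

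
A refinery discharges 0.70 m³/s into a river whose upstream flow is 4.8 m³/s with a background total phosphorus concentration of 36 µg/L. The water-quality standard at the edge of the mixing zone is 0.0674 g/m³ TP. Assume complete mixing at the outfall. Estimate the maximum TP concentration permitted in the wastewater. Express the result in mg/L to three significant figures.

36 µg/L = 0.036 mg/L.
Mass balance: 0.0674·5.5 = 0.7·Cₑ + 4.8·0.036.
Cₑ = (0.3707 − 0.1728) / 0.7 = 0.2827 mg/L.

0.283 mg/L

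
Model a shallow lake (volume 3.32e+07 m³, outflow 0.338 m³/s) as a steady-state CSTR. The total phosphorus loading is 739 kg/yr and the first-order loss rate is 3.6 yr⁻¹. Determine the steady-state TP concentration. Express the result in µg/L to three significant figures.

Outflow Q = 0.338 m³/s × 3.156e+07 s/yr = 1.067e+07 m³/yr.
Steady-state CSTR mass balance: W = Q·C + k·V·C, so C = W/(Q + kV).
Q + kV = 1.067e+07 + 3.6·3.32e+07 = 1.302e+08 m³/yr.
C = 739/1.302e+08 = 5.676e-06 kg/m³ = 0.005676 mg/L = 5.676 µg/L.

5.68 µg/L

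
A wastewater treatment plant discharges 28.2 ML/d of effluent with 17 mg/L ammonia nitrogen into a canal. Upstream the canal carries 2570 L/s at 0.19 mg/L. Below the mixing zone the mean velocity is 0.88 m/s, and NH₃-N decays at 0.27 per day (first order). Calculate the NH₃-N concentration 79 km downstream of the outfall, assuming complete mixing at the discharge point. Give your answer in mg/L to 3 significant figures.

28.2 ML/d = 0.3264 m³/s.
2570 L/s = 2.57 m³/s.
After complete mixing, C₀ = (0.3264·17 + 2.57·0.19) / 2.896 = 2.084 mg/L.
Travel time t = 7.9e+04 m / 0.88 m/s = 8.977e+04 s = 1.039 d.
C = 2.084·exp(−0.27·1.039) = 2.084·0.7554 = 1.574 mg/L.

1.57 mg/L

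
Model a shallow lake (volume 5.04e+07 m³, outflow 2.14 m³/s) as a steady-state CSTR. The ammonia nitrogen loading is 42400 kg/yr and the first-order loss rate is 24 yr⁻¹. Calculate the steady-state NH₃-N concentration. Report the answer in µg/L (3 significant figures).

Outflow Q = 2.14 m³/s × 3.156e+07 s/yr = 6.753e+07 m³/yr.
Steady-state CSTR mass balance: W = Q·C + k·V·C, so C = W/(Q + kV).
Q + kV = 6.753e+07 + 24·5.04e+07 = 1.277e+09 m³/yr.
C = 42400/1.277e+09 = 3.32e-05 kg/m³ = 0.0332 mg/L = 33.2 µg/L.

33.2 µg/L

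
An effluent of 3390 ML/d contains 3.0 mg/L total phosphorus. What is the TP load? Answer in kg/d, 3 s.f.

3390 ML/d = 39.24 m³/s.
Mass flux = Q·C = 39.24 m³/s × 3 g/m³ = 117.7 g/s.
= 117.7 g/s × 86.4 = 1.017e+04 kg/d.

10200 kg/d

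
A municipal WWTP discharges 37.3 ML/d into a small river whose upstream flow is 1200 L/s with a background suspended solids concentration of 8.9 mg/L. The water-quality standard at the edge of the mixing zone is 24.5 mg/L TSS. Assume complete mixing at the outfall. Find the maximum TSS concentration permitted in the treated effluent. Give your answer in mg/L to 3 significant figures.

67.9 mg/L

37.3 ML/d = 0.4317 m³/s.
1200 L/s = 1.2 m³/s.
Mass balance: 24.5·1.632 = 0.4317·Cₑ + 1.2·8.9.
Cₑ = (39.98 − 10.68) / 0.4317 = 67.86 mg/L.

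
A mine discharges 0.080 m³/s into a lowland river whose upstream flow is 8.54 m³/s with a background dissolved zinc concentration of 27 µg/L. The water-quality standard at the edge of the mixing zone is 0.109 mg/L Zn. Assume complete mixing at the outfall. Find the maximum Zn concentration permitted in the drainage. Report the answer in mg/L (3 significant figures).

8.86 mg/L

27 µg/L = 0.027 mg/L.
Mass balance: 0.109·8.62 = 0.08·Cₑ + 8.54·0.027.
Cₑ = (0.9396 − 0.2306) / 0.08 = 8.862 mg/L.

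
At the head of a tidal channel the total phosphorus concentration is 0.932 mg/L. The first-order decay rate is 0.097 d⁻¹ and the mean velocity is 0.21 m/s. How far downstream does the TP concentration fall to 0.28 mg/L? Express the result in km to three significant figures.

From C = C₀·e^(−kt), t = ln(C₀/C)/k = ln(0.932/0.28)/0.097 = 1.203/0.097 = 12.4 d.
Distance = v·t = 0.21 m/s × 1.071e+06 s = 2.249e+05 m = 224.9 km.

225 km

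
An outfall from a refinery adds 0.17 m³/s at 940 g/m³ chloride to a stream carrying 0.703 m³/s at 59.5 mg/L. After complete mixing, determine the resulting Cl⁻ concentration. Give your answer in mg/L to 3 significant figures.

231 mg/L

Conservation of mass across the mixing zone: C = (0.17·940 + 0.703·59.5) / (0.17 + 0.703) = 201.6/0.873 = 231 mg/L.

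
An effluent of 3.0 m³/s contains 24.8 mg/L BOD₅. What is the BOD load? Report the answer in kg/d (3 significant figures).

6430 kg/d

Mass flux = Q·C = 3 m³/s × 24.8 g/m³ = 74.4 g/s.
= 74.4 g/s × 86.4 = 6428 kg/d.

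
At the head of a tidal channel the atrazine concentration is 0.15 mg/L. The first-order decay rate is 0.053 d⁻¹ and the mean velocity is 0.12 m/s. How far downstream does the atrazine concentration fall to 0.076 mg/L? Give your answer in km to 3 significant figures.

133 km

From C = C₀·e^(−kt), t = ln(C₀/C)/k = ln(0.15/0.076)/0.053 = 0.6799/0.053 = 12.83 d.
Distance = v·t = 0.12 m/s × 1.108e+06 s = 1.33e+05 m = 133 km.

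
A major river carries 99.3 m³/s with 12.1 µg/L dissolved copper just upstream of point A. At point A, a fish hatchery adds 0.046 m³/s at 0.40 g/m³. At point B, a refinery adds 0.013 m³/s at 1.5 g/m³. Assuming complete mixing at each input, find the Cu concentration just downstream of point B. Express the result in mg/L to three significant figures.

12.1 µg/L = 0.0121 mg/L.
After input A: C = (99.3·0.0121 + 0.046·0.4) / 99.35 = 0.01228 mg/L.
After input B: C = (99.35·0.01228 + 0.013·1.5) / 99.36 = 0.01247 mg/L.

0.0125 mg/L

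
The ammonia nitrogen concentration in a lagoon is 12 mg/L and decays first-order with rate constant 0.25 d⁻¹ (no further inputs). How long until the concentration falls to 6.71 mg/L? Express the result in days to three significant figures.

t = ln(C₀/C)/k = ln(12/6.71)/0.25 = 0.5813/0.25 = 2.325 d.

2.33 d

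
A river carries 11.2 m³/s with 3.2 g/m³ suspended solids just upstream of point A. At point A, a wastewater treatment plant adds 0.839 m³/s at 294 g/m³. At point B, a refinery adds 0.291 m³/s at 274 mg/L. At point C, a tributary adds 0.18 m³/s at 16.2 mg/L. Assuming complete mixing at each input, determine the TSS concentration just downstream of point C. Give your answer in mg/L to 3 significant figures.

29.2 mg/L

After input A: C = (11.2·3.2 + 0.839·294) / 12.04 = 23.47 mg/L.
After input B: C = (12.04·23.47 + 0.291·274) / 12.33 = 29.38 mg/L.
After input C: C = (12.33·29.38 + 0.18·16.2) / 12.51 = 29.19 mg/L.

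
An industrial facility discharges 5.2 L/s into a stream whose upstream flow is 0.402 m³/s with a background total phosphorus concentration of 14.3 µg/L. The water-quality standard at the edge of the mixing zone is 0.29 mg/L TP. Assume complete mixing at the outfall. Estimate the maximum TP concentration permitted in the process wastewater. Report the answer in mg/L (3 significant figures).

5.2 L/s = 0.0052 m³/s.
14.3 µg/L = 0.0143 mg/L.
Mass balance: 0.29·0.4072 = 0.0052·Cₑ + 0.402·0.0143.
Cₑ = (0.1181 − 0.005749) / 0.0052 = 21.6 mg/L.

21.6 mg/L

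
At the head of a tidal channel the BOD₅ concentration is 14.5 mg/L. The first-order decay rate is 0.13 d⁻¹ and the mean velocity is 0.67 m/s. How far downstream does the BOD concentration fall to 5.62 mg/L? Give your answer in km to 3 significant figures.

From C = C₀·e^(−kt), t = ln(C₀/C)/k = ln(14.5/5.62)/0.13 = 0.9478/0.13 = 7.291 d.
Distance = v·t = 0.67 m/s × 6.299e+05 s = 4.221e+05 m = 422.1 km.

422 km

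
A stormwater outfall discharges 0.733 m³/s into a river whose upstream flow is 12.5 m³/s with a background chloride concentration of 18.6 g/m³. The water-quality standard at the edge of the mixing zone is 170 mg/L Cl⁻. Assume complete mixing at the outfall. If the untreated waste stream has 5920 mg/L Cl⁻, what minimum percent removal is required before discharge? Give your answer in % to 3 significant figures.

53.5 %

Mass balance: 170·13.23 = 0.733·Cₑ + 12.5·18.6.
Cₑ = (2250 − 232.5) / 0.733 = 2752 mg/L.
Required removal = 1 − 2752/5920 = 53.52 %.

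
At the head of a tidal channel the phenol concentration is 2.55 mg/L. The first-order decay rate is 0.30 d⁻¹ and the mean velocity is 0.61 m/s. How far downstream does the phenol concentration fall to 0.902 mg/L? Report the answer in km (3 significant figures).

From C = C₀·e^(−kt), t = ln(C₀/C)/k = ln(2.55/0.902)/0.30 = 1.039/0.30 = 3.464 d.
Distance = v·t = 0.61 m/s × 2.993e+05 s = 1.826e+05 m = 182.6 km.

183 km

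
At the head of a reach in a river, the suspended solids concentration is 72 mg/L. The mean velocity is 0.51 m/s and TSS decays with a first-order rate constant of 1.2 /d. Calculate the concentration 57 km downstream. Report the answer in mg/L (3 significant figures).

Travel time t = 57 km / 0.51 m/s = 5.7e+04/0.51 = 1.118e+05 s = 1.294 d.
First-order decay: C = 72·exp(−1.2·1.294) = 72·0.2118 = 15.25 mg/L.

15.2 mg/L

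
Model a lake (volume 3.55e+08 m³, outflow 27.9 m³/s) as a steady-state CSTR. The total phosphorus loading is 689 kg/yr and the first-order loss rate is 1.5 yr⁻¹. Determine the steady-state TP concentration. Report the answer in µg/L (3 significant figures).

Outflow Q = 27.9 m³/s × 3.156e+07 s/yr = 8.805e+08 m³/yr.
Steady-state CSTR mass balance: W = Q·C + k·V·C, so C = W/(Q + kV).
Q + kV = 8.805e+08 + 1.5·3.55e+08 = 1.413e+09 m³/yr.
C = 689/1.413e+09 = 4.876e-07 kg/m³ = 0.0004876 mg/L = 0.4876 µg/L.

0.488 µg/L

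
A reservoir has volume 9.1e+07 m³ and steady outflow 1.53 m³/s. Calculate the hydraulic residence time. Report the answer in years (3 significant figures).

1.88 yr

Q = 1.53 m³/s × 3.156e+07 s/yr = 4.828e+07 m³/yr.
Hydraulic residence time τ = V/Q = 9.1e+07/4.828e+07 = 1.885 yr.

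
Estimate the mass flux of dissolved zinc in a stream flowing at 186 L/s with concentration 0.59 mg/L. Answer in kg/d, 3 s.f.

9.48 kg/d

186 L/s = 0.186 m³/s.
Mass flux = Q·C = 0.186 m³/s × 0.59 g/m³ = 0.1097 g/s.
= 0.1097 g/s × 86.4 = 9.482 kg/d.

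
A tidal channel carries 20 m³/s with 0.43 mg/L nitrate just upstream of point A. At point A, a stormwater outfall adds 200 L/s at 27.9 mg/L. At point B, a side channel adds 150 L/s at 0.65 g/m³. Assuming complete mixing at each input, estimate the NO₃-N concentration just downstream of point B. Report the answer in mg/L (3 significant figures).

200 L/s = 0.2 m³/s.
After input A: C = (20·0.43 + 0.2·27.9) / 20.2 = 0.702 mg/L.
150 L/s = 0.15 m³/s.
After input B: C = (20.2·0.702 + 0.15·0.65) / 20.35 = 0.7016 mg/L.

0.702 mg/L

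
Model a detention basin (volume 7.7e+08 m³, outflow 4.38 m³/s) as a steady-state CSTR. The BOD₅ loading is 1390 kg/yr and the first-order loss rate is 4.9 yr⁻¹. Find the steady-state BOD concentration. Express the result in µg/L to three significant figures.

0.355 µg/L

Outflow Q = 4.38 m³/s × 3.156e+07 s/yr = 1.382e+08 m³/yr.
Steady-state CSTR mass balance: W = Q·C + k·V·C, so C = W/(Q + kV).
Q + kV = 1.382e+08 + 4.9·7.7e+08 = 3.911e+09 m³/yr.
C = 1390/3.911e+09 = 3.554e-07 kg/m³ = 0.0003554 mg/L = 0.3554 µg/L.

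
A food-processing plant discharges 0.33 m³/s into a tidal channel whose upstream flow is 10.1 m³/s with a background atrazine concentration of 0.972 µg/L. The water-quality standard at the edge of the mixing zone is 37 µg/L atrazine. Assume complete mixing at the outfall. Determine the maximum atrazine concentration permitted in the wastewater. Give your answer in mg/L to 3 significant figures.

0.972 µg/L = 0.000972 mg/L.
37 µg/L = 0.037 mg/L.
Mass balance: 0.037·10.43 = 0.33·Cₑ + 10.1·0.000972.
Cₑ = (0.3859 − 0.009817) / 0.33 = 1.14 mg/L.

1.14 mg/L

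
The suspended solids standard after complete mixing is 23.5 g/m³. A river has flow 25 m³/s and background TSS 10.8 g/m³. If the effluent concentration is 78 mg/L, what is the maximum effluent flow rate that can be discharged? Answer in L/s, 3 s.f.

Mass balance at complete mixing: C_std·(Q_w + Q_r) = Q_w·C_e + Q_r·C_b.
Rearranging, Q_w = Q_r·(C_std − C_b)/(C_e − C_std) = 25·(23.5 − 10.8) / (78 − 23.5) = 5.826 m³/s.
= 5826 L/s.

5830 L/s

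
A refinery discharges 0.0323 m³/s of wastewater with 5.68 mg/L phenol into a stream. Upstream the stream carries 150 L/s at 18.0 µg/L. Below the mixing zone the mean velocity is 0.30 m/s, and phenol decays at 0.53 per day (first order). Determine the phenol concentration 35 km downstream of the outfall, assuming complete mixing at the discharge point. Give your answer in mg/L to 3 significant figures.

150 L/s = 0.15 m³/s.
18.0 µg/L = 0.018 mg/L.
After complete mixing, C₀ = (0.0323·5.68 + 0.15·0.018) / 0.1823 = 1.021 mg/L.
Travel time t = 3.5e+04 m / 0.30 m/s = 1.167e+05 s = 1.35 d.
C = 1.021·exp(−0.53·1.35) = 1.021·0.4889 = 0.4992 mg/L.

0.499 mg/L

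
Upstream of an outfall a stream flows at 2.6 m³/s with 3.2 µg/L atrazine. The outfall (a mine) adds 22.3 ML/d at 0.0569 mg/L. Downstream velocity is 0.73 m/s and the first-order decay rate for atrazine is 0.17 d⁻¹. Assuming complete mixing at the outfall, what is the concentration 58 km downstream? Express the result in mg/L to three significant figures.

0.00688 mg/L

22.3 ML/d = 0.2581 m³/s.
3.2 µg/L = 0.0032 mg/L.
After complete mixing, C₀ = (0.2581·0.0569 + 2.6·0.0032) / 2.858 = 0.008049 mg/L.
Travel time t = 5.8e+04 m / 0.73 m/s = 7.945e+04 s = 0.9196 d.
C = 0.008049·exp(−0.17·0.9196) = 0.008049·0.8553 = 0.006884 mg/L.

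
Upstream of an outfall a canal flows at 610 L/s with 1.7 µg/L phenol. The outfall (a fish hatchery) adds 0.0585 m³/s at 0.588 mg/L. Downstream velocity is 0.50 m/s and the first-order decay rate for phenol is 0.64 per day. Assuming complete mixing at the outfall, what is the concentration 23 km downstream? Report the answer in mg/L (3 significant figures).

610 L/s = 0.61 m³/s.
1.7 µg/L = 0.0017 mg/L.
After complete mixing, C₀ = (0.0585·0.588 + 0.61·0.0017) / 0.6685 = 0.05301 mg/L.
Travel time t = 2.3e+04 m / 0.50 m/s = 4.6e+04 s = 0.5324 d.
C = 0.05301·exp(−0.64·0.5324) = 0.05301·0.7112 = 0.0377 mg/L.

0.0377 mg/L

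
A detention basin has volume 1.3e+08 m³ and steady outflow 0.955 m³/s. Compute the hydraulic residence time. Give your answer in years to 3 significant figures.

Q = 0.955 m³/s × 3.156e+07 s/yr = 3.014e+07 m³/yr.
Hydraulic residence time τ = V/Q = 1.3e+08/3.014e+07 = 4.314 yr.

4.31 yr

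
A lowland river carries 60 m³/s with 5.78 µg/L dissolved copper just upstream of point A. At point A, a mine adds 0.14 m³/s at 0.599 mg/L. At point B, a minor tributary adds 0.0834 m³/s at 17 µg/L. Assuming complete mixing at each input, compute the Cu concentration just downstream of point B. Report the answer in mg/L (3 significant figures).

0.00717 mg/L

5.78 µg/L = 0.00578 mg/L.
After input A: C = (60·0.00578 + 0.14·0.599) / 60.14 = 0.007161 mg/L.
17 µg/L = 0.017 mg/L.
After input B: C = (60.14·0.007161 + 0.0834·0.017) / 60.22 = 0.007175 mg/L.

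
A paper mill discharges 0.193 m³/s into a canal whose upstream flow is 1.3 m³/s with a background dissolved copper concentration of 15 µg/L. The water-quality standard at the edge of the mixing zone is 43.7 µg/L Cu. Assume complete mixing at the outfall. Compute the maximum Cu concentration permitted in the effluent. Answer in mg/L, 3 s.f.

15 µg/L = 0.015 mg/L.
43.7 µg/L = 0.0437 mg/L.
Mass balance: 0.0437·1.493 = 0.193·Cₑ + 1.3·0.015.
Cₑ = (0.06524 − 0.0195) / 0.193 = 0.237 mg/L.

0.237 mg/L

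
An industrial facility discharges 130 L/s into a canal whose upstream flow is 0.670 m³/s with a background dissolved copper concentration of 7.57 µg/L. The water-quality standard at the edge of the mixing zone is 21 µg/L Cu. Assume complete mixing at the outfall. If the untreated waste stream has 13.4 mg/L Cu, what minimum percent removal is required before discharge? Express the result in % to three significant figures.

130 L/s = 0.13 m³/s.
7.57 µg/L = 0.00757 mg/L.
21 µg/L = 0.021 mg/L.
Mass balance: 0.021·0.8 = 0.13·Cₑ + 0.67·0.00757.
Cₑ = (0.0168 − 0.005072) / 0.13 = 0.09022 mg/L.
Required removal = 1 − 0.09022/13.4 = 99.33 %.

99.3 %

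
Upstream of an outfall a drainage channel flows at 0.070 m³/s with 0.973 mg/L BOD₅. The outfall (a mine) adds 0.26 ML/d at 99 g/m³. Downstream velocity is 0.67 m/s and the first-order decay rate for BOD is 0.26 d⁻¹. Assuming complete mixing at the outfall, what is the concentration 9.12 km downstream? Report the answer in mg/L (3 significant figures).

4.81 mg/L

0.26 ML/d = 0.003009 m³/s.
After complete mixing, C₀ = (0.003009·99 + 0.07·0.973) / 0.07301 = 5.013 mg/L.
Travel time t = 9120 m / 0.67 m/s = 1.361e+04 s = 0.1575 d.
C = 5.013·exp(−0.26·0.1575) = 5.013·0.9599 = 4.812 mg/L.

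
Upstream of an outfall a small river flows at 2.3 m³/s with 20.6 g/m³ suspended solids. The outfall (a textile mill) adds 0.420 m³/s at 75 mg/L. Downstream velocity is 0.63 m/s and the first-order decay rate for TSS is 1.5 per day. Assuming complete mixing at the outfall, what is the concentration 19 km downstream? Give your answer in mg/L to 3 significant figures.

17.2 mg/L

After complete mixing, C₀ = (0.42·75 + 2.3·20.6) / 2.72 = 29 mg/L.
Travel time t = 1.9e+04 m / 0.63 m/s = 3.016e+04 s = 0.3491 d.
C = 29·exp(−1.5·0.3491) = 29·0.5924 = 17.18 mg/L.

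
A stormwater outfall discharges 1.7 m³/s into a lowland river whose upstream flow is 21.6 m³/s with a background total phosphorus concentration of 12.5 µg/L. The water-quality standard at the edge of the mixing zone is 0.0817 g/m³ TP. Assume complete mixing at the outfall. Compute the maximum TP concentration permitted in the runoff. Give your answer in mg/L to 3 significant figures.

12.5 µg/L = 0.0125 mg/L.
Mass balance: 0.0817·23.3 = 1.7·Cₑ + 21.6·0.0125.
Cₑ = (1.904 − 0.27) / 1.7 = 0.9609 mg/L.

0.961 mg/L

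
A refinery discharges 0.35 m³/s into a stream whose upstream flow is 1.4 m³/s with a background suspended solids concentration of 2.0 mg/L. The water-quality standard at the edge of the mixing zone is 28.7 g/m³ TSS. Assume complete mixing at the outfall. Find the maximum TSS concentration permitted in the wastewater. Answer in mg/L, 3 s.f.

136 mg/L

Mass balance: 28.7·1.75 = 0.35·Cₑ + 1.4·2.
Cₑ = (50.23 − 2.8) / 0.35 = 135.5 mg/L.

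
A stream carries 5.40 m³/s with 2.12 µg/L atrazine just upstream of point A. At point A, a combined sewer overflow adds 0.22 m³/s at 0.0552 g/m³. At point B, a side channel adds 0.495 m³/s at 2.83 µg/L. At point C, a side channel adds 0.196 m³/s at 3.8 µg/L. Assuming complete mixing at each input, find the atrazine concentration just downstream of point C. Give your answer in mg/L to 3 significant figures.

0.00408 mg/L

2.12 µg/L = 0.00212 mg/L.
After input A: C = (5.4·0.00212 + 0.22·0.0552) / 5.62 = 0.004198 mg/L.
2.83 µg/L = 0.00283 mg/L.
After input B: C = (5.62·0.004198 + 0.495·0.00283) / 6.115 = 0.004087 mg/L.
3.8 µg/L = 0.0038 mg/L.
After input C: C = (6.115·0.004087 + 0.196·0.0038) / 6.311 = 0.004078 mg/L.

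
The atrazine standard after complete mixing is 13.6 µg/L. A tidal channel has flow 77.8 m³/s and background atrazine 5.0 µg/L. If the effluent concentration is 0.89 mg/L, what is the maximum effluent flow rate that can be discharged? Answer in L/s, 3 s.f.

5.0 µg/L = 0.005 mg/L.
13.6 µg/L = 0.0136 mg/L.
Mass balance at complete mixing: C_std·(Q_w + Q_r) = Q_w·C_e + Q_r·C_b.
Rearranging, Q_w = Q_r·(C_std − C_b)/(C_e − C_std) = 77.8·(0.0136 − 0.005) / (0.89 − 0.0136) = 0.7634 m³/s.
= 763.4 L/s.

763 L/s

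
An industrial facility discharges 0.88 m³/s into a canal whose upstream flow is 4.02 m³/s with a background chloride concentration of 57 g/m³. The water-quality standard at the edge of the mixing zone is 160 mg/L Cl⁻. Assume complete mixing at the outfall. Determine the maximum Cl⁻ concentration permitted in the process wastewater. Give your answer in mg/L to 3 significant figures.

631 mg/L

Mass balance: 160·4.9 = 0.88·Cₑ + 4.02·57.
Cₑ = (784 − 229.1) / 0.88 = 630.5 mg/L.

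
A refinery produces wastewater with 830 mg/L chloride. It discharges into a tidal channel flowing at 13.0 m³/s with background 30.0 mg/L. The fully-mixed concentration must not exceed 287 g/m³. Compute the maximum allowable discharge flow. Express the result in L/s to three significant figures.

6150 L/s

Mass balance at complete mixing: C_std·(Q_w + Q_r) = Q_w·C_e + Q_r·C_b.
Rearranging, Q_w = Q_r·(C_std − C_b)/(C_e − C_std) = 13.0·(287 − 30) / (830 − 287) = 6.153 m³/s.
= 6153 L/s.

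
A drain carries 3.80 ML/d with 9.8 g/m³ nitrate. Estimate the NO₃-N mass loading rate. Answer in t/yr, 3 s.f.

13.6 t/yr

3.80 ML/d = 0.04398 m³/s.
Mass flux = Q·C = 0.04398 m³/s × 9.8 g/m³ = 0.431 g/s.
= 0.431 g/s × 31.56 = 13.6 t/yr.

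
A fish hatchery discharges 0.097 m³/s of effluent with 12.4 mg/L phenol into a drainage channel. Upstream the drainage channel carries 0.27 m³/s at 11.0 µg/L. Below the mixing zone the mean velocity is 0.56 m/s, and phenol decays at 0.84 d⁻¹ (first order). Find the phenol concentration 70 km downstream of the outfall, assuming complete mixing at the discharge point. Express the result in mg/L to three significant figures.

0.975 mg/L

11.0 µg/L = 0.011 mg/L.
After complete mixing, C₀ = (0.097·12.4 + 0.27·0.011) / 0.367 = 3.285 mg/L.
Travel time t = 7e+04 m / 0.56 m/s = 1.25e+05 s = 1.447 d.
C = 3.285·exp(−0.84·1.447) = 3.285·0.2966 = 0.9746 mg/L.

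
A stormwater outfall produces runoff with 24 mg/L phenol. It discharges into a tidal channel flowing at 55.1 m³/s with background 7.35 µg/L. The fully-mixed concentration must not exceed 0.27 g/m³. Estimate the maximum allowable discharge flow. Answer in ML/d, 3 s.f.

52.7 ML/d

7.35 µg/L = 0.00735 mg/L.
Mass balance at complete mixing: C_std·(Q_w + Q_r) = Q_w·C_e + Q_r·C_b.
Rearranging, Q_w = Q_r·(C_std − C_b)/(C_e − C_std) = 55.1·(0.27 − 0.00735) / (24 − 0.27) = 0.6099 m³/s.
= 52.69 ML/d.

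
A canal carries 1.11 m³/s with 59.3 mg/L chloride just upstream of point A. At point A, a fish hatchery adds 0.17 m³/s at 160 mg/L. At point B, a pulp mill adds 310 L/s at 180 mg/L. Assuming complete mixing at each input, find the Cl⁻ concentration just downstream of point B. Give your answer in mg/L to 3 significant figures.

93.6 mg/L

After input A: C = (1.11·59.3 + 0.17·160) / 1.28 = 72.67 mg/L.
310 L/s = 0.31 m³/s.
After input B: C = (1.28·72.67 + 0.31·180) / 1.59 = 93.6 mg/L.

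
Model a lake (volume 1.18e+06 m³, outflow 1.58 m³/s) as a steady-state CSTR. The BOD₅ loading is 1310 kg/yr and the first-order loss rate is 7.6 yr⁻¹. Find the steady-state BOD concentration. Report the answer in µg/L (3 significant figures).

22.3 µg/L

Outflow Q = 1.58 m³/s × 3.156e+07 s/yr = 4.986e+07 m³/yr.
Steady-state CSTR mass balance: W = Q·C + k·V·C, so C = W/(Q + kV).
Q + kV = 4.986e+07 + 7.6·1.18e+06 = 5.883e+07 m³/yr.
C = 1310/5.883e+07 = 2.227e-05 kg/m³ = 0.02227 mg/L = 22.27 µg/L.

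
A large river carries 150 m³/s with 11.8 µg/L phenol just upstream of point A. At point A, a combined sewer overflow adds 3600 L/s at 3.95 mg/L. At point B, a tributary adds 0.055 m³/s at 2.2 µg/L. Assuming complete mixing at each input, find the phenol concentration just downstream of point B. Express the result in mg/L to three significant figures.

11.8 µg/L = 0.0118 mg/L.
3600 L/s = 3.6 m³/s.
After input A: C = (150·0.0118 + 3.6·3.95) / 153.6 = 0.1041 mg/L.
2.2 µg/L = 0.0022 mg/L.
After input B: C = (153.6·0.1041 + 0.055·0.0022) / 153.7 = 0.1041 mg/L.

0.104 mg/L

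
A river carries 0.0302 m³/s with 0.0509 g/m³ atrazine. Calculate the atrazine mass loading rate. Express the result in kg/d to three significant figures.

Mass flux = Q·C = 0.0302 m³/s × 0.0509 g/m³ = 0.001537 g/s.
= 0.001537 g/s × 86.4 = 0.1328 kg/d.

0.133 kg/d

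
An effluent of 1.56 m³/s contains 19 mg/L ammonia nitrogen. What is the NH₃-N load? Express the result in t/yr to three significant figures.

935 t/yr

Mass flux = Q·C = 1.56 m³/s × 19 g/m³ = 29.64 g/s.
= 29.64 g/s × 31.56 = 935.4 t/yr.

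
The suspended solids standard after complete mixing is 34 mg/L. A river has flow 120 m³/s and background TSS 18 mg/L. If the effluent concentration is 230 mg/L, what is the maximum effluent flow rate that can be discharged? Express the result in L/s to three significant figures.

9800 L/s

Mass balance at complete mixing: C_std·(Q_w + Q_r) = Q_w·C_e + Q_r·C_b.
Rearranging, Q_w = Q_r·(C_std − C_b)/(C_e − C_std) = 120·(34 − 18) / (230 − 34) = 9.796 m³/s.
= 9796 L/s.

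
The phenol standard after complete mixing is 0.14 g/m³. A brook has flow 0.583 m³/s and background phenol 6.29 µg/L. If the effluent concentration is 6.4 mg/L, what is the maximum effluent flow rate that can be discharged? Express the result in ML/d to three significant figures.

1.08 ML/d

6.29 µg/L = 0.00629 mg/L.
Mass balance at complete mixing: C_std·(Q_w + Q_r) = Q_w·C_e + Q_r·C_b.
Rearranging, Q_w = Q_r·(C_std − C_b)/(C_e − C_std) = 0.583·(0.14 − 0.00629) / (6.4 − 0.14) = 0.01245 m³/s.
= 1.076 ML/d.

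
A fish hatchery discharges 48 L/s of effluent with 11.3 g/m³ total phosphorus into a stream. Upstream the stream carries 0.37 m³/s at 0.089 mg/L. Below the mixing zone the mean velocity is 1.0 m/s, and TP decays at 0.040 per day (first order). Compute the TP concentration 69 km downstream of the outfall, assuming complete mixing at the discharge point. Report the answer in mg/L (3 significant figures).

1.33 mg/L

48 L/s = 0.048 m³/s.
After complete mixing, C₀ = (0.048·11.3 + 0.37·0.089) / 0.418 = 1.376 mg/L.
Travel time t = 6.9e+04 m / 1.0 m/s = 6.9e+04 s = 0.7986 d.
C = 1.376·exp(−0.040·0.7986) = 1.376·0.9686 = 1.333 mg/L.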